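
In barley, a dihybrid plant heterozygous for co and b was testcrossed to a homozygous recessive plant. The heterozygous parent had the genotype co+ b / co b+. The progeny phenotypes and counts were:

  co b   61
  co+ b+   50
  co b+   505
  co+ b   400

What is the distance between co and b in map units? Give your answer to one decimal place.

The recombinant classes are co+ b+ and co b: 50 + 61 = 111.
Recombination frequency = 111/1016 = 0.1093 ≈ 10.9%, i.e. 10.9 map units.

10.9 map units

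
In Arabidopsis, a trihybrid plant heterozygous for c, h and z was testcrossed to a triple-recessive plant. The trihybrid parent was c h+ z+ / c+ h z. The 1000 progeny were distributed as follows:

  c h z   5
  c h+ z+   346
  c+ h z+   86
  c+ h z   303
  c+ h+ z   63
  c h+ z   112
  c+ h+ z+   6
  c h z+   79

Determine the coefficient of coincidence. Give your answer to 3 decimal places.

The two rarest classes, c+ h+ z+ and c h z, are the double crossovers. Comparing them with the parentals, only the c allele has switched, so c is the middle locus and the order is h – c – z.
h–c: (142 + 11)/1000 = 0.1530; c–z: (198 + 11)/1000 = 0.2090.
Expected DCO frequency = 0.1530 × 0.2090 ≈ 0.03198; observed = 11/1000 ≈ 0.01100.
Coefficient of coincidence = 0.01100/0.03198 ≈ 0.344.

0.344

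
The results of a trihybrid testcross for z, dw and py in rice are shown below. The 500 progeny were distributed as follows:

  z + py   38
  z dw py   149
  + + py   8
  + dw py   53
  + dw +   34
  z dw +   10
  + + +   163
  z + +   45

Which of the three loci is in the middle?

py

The two most frequent reciprocal classes, + + + and z dw py, are the parental types, so the F1 was + + + / z dw py.
The two rarest classes, + + py and z dw +, are the double crossovers. Comparing them with the parentals, only the py allele has switched, so py is the middle locus and the order is z – py – dw.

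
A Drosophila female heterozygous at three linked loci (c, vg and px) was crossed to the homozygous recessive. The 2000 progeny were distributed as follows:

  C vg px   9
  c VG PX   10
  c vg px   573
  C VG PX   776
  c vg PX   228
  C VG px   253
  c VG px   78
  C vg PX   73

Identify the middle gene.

The two most frequent reciprocal classes, C VG PX and c vg px, are the parental types, so the F1 was C VG PX / c vg px.
The two rarest classes, c VG PX and C vg px, are the double crossovers. Comparing them with the parentals, only the c allele has switched, so c is the middle locus and the order is vg – c – px.

c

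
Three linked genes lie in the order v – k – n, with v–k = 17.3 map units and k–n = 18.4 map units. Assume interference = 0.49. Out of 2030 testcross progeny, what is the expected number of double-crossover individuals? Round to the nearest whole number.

33

Map distances give recombination frequencies of 0.173 and 0.184 for the two intervals.
With interference 0.49 (so coincidence = 0.51), expected double-crossover frequency = 0.173 × 0.184 × 0.51 = 0.01623.
Expected number = 0.01623 × 2030 = 32.96 ≈ 33.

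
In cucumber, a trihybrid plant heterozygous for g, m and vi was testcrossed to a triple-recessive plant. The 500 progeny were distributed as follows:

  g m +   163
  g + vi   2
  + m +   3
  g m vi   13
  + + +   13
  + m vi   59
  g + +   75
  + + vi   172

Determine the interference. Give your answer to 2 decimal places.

The two most frequent reciprocal classes, + + vi and g m +, are the parental types, so the F1 was + + vi / g m +.
The two rarest classes, g + vi and + m +, are the double crossovers. Comparing them with the parentals, only the g allele has switched, so g is the middle locus and the order is vi – g – m.
vi–g: (26 + 5)/500 = 0.0620; g–m: (134 + 5)/500 = 0.2780.
Expected DCO frequency = 0.0620 × 0.2780 ≈ 0.01724; observed = 5/500 ≈ 0.01000.
Coefficient of coincidence = 0.01000/0.01724 ≈ 0.58; interference = 1 − 0.58 = 0.42.

0.42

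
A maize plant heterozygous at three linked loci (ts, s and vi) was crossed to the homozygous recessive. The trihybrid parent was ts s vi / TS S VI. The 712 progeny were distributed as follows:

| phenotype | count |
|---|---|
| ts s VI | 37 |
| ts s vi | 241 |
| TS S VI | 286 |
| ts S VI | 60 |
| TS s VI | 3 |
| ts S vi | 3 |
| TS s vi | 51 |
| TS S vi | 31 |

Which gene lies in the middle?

s

The two rarest classes, ts S vi and TS s VI, are the double crossovers. Comparing them with the parentals, only the s allele has switched, so s is the middle locus and the order is vi – s – ts.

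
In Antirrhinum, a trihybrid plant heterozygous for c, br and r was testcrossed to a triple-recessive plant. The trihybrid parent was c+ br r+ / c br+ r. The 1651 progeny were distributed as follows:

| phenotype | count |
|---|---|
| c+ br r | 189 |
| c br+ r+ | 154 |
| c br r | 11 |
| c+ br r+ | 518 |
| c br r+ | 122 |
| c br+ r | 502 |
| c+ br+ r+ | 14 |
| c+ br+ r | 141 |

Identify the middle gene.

The two rarest classes, c+ br+ r+ and c br r, are the double crossovers. Comparing them with the parentals, only the br allele has switched, so br is the middle locus and the order is c – br – r.

br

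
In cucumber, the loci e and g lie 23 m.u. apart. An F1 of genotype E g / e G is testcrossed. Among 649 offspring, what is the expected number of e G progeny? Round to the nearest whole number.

A map distance of 23 m.u. corresponds to a recombination frequency of 0.230.
The F1 is E g / e G, so e G is a parental gamete class with expected frequency (1 − r)/2 = 0.770/2 = 0.3850.
Expected number = 0.3850 × 649 = 249.87 ≈ 250.

250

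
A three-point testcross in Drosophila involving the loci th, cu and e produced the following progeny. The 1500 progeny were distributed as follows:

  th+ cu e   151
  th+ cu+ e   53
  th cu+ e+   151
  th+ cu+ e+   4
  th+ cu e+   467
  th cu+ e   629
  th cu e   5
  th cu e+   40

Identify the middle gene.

The two most frequent reciprocal classes, th cu+ e and th+ cu e+, are the parental types, so the F1 was th cu+ e / th+ cu e+.
The two rarest classes, th cu e and th+ cu+ e+, are the double crossovers. Comparing them with the parentals, only the cu allele has switched, so cu is the middle locus and the order is th – cu – e.

cu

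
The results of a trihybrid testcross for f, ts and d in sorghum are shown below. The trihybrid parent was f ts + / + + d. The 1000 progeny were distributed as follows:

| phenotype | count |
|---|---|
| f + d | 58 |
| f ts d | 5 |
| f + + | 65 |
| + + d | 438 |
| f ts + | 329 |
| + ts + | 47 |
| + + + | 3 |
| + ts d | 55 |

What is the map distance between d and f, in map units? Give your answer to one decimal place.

The two rarest classes, f ts d and + + +, are the double crossovers. Comparing them with the parentals, only the d allele has switched, so d is the middle locus and the order is f – d – ts.
Crossovers in the f–d interval produce the single-crossover classes + ts + and f + d (47 + 58 = 105) plus the double crossovers (8).
RF(f–d) = (105 + 8) / 1000 = 113/1000 = 0.1130 → 11.3 map units.

11.3 map units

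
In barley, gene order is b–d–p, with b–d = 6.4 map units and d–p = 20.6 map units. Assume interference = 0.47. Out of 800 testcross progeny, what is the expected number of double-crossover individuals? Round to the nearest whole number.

Map distances give recombination frequencies of 0.064 and 0.206 for the two intervals.
With interference 0.47 (so coincidence = 0.53), expected double-crossover frequency = 0.064 × 0.206 × 0.53 = 0.00699.
Expected number = 0.00699 × 800 = 5.59 ≈ 6.

6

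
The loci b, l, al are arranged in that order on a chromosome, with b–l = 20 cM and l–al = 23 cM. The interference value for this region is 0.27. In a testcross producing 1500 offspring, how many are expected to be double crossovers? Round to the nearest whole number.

50

Map distances give recombination frequencies of 0.200 and 0.230 for the two intervals.
With interference 0.27 (so coincidence = 0.73), expected double-crossover frequency = 0.200 × 0.230 × 0.73 = 0.03358.
Expected number = 0.03358 × 1500 = 50.37 ≈ 50.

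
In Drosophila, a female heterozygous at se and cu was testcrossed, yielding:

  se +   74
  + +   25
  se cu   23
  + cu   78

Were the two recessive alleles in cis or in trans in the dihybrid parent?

The two most frequent classes are + cu (78) and se + (74); these are the parental (non-recombinant) types.
So the F1 carried + cu on one chromosome and se + on the other — the recessive alleles are on opposite chromosomes (trans / repulsion).

trans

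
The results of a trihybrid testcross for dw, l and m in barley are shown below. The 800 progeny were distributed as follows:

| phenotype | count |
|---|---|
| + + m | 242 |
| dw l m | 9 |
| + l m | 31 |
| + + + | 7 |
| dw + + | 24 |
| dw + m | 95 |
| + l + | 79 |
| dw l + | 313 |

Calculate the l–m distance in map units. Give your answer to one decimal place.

The two most frequent reciprocal classes, + + m and dw l +, are the parental types, so the F1 was + + m / dw l +.
The two rarest classes, + + + and dw l m, are the double crossovers. Comparing them with the parentals, only the m allele has switched, so m is the middle locus and the order is l – m – dw.
Crossovers in the l–m interval produce the single-crossover classes + l m and dw + + (31 + 24 = 55) plus the double crossovers (16).
RF(l–m) = (55 + 16) / 800 = 71/800 = 0.0887 → 8.9 map units.

8.9 map units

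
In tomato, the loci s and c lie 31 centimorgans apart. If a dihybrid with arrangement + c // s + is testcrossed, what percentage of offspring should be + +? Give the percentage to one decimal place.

15.5%

A map distance of 31 centimorgans corresponds to a recombination frequency of 0.310.
The F1 is + c / s +, so + + is a recombinant gamete class with expected frequency r/2 = 0.310/2 = 0.1550.
That is 0.1550 = 15.5% of the progeny.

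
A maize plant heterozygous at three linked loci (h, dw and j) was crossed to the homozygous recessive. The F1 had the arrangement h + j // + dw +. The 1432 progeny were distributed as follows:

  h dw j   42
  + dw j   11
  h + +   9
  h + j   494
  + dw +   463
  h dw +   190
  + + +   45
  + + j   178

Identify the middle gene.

The two rarest classes, h + + and + dw j, are the double crossovers. Comparing them with the parentals, only the j allele has switched, so j is the middle locus and the order is h – j – dw.

j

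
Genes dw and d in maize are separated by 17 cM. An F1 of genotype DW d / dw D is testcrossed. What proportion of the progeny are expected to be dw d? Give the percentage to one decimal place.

8.5%

A map distance of 17 cM corresponds to a recombination frequency of 0.170.
The F1 is DW d / dw D, so dw d is a recombinant gamete class with expected frequency r/2 = 0.170/2 = 0.0850.
That is 0.0850 = 8.5% of the progeny.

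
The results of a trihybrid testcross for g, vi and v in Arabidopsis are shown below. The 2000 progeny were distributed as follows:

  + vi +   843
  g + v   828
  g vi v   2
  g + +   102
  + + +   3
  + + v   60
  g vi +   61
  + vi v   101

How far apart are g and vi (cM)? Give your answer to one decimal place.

6.3 cM

The two most frequent reciprocal classes, g + v and + vi +, are the parental types, so the F1 was g + v / + vi +.
The two rarest classes, g vi v and + + +, are the double crossovers. Comparing them with the parentals, only the vi allele has switched, so vi is the middle locus and the order is g – vi – v.
Crossovers in the g–vi interval produce the single-crossover classes + + v and g vi + (60 + 61 = 121) plus the double crossovers (5).
RF(g–vi) = (121 + 5) / 2000 = 126/2000 = 0.0630 → 6.3 cM.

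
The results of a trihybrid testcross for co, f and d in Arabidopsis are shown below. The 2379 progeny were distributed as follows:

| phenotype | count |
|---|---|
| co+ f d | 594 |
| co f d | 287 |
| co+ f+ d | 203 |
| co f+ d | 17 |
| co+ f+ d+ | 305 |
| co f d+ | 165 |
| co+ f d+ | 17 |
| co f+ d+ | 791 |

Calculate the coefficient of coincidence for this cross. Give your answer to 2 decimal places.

The two most frequent reciprocal classes, co f+ d+ and co+ f d, are the parental types, so the F1 was co f+ d+ / co+ f d.
The two rarest classes, co f+ d and co+ f d+, are the double crossovers. Comparing them with the parentals, only the d allele has switched, so d is the middle locus and the order is f – d – co.
f–d: (368 + 34)/2379 = 0.1690; d–co: (592 + 34)/2379 = 0.2631.
Expected DCO frequency = 0.1690 × 0.2631 ≈ 0.04446; observed = 34/2379 ≈ 0.01429.
Coefficient of coincidence = 0.01429/0.04446 ≈ 0.32.

0.32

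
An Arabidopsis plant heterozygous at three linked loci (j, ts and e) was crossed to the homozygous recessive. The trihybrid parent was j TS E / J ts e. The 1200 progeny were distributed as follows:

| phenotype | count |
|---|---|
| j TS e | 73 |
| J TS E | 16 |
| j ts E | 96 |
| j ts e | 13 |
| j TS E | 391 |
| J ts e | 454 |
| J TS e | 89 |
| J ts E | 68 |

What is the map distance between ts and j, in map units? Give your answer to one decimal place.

17.8 map units

The two rarest classes, J TS E and j ts e, are the double crossovers. Comparing them with the parentals, only the j allele has switched, so j is the middle locus and the order is e – j – ts.
Crossovers in the j–ts interval produce the single-crossover classes j ts E and J TS e (96 + 89 = 185) plus the double crossovers (29).
RF(j–ts) = (185 + 29) / 1200 = 214/1200 = 0.1783 → 17.8 map units.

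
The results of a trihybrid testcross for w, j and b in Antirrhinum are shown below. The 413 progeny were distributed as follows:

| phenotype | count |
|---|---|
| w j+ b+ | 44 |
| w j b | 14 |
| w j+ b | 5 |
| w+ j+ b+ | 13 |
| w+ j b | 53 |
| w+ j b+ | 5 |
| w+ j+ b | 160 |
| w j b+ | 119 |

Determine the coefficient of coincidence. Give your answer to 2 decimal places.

The two most frequent reciprocal classes, w j b+ and w+ j+ b, are the parental types, so the F1 was w j b+ / w+ j+ b.
The two rarest classes, w+ j b+ and w j+ b, are the double crossovers. Comparing them with the parentals, only the w allele has switched, so w is the middle locus and the order is j – w – b.
j–w: (97 + 10)/413 = 0.2591; w–b: (27 + 10)/413 = 0.0896.
Expected DCO frequency = 0.2591 × 0.0896 ≈ 0.02322; observed = 10/413 ≈ 0.02421.
Coefficient of coincidence = 0.02421/0.02322 ≈ 1.04.

1.04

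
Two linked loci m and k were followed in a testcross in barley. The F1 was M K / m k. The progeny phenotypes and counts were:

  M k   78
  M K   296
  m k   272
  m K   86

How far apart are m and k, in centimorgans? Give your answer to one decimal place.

22.4 centimorgans

The recombinant classes are M k and m K: 78 + 86 = 164.
Recombination frequency = 164/732 = 0.2240 ≈ 22.4%, i.e. 22.4 centimorgans.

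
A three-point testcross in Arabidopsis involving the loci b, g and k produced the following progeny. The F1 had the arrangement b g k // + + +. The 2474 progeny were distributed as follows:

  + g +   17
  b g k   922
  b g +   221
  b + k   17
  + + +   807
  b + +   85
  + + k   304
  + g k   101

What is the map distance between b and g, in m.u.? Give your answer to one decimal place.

8.9 m.u.

The two rarest classes, b + k and + g +, are the double crossovers. Comparing them with the parentals, only the g allele has switched, so g is the middle locus and the order is b – g – k.
Crossovers in the b–g interval produce the single-crossover classes + g k and b + + (101 + 85 = 186) plus the double crossovers (34).
RF(b–g) = (186 + 34) / 2474 = 220/2474 = 0.0889 → 8.9 m.u.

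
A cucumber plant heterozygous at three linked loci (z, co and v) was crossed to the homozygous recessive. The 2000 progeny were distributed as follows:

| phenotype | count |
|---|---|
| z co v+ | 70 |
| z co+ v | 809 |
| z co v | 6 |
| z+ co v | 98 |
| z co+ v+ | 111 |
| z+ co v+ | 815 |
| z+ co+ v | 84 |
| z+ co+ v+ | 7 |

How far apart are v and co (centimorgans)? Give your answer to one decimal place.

11.1 centimorgans

The two most frequent reciprocal classes, z+ co v+ and z co+ v, are the parental types, so the F1 was z+ co v+ / z co+ v.
The two rarest classes, z+ co+ v+ and z co v, are the double crossovers. Comparing them with the parentals, only the co allele has switched, so co is the middle locus and the order is v – co – z.
Crossovers in the v–co interval produce the single-crossover classes z+ co v and z co+ v+ (98 + 111 = 209) plus the double crossovers (13).
RF(v–co) = (209 + 13) / 2000 = 222/2000 = 0.1110 → 11.1 centimorgans.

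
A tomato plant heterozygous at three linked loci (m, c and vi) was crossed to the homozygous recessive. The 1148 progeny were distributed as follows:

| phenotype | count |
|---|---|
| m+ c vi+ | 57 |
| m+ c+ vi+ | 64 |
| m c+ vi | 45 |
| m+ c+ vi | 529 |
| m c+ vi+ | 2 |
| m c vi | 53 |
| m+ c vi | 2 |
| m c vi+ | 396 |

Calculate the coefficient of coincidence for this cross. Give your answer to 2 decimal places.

The two most frequent reciprocal classes, m+ c+ vi and m c vi+, are the parental types, so the F1 was m+ c+ vi / m c vi+.
The two rarest classes, m+ c vi and m c+ vi+, are the double crossovers. Comparing them with the parentals, only the c allele has switched, so c is the middle locus and the order is vi – c – m.
vi–c: (117 + 4)/1148 = 0.1054; c–m: (102 + 4)/1148 = 0.0923.
Expected DCO frequency = 0.1054 × 0.0923 ≈ 0.00973; observed = 4/1148 ≈ 0.00348.
Coefficient of coincidence = 0.00348/0.00973 ≈ 0.36.

0.36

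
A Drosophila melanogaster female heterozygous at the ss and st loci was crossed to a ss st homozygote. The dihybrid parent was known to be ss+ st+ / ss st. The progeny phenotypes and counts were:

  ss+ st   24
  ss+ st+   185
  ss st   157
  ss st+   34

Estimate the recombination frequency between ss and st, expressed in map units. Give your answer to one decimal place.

14.5 map units

The recombinant classes are ss+ st and ss st+: 24 + 34 = 58.
Recombination frequency = 58/400 = 0.1450 ≈ 14.5%, i.e. 14.5 map units.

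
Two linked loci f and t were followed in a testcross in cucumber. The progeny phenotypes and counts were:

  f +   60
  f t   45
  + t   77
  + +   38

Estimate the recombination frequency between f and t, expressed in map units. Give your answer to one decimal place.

The two most frequent classes, + t (77) and f + (60), are the parental types, so the F1 was + t / f +.
The recombinant classes are + + and f t: 38 + 45 = 83.
Recombination frequency = 83/220 = 0.3773 ≈ 37.7%, i.e. 37.7 map units.

37.7 map units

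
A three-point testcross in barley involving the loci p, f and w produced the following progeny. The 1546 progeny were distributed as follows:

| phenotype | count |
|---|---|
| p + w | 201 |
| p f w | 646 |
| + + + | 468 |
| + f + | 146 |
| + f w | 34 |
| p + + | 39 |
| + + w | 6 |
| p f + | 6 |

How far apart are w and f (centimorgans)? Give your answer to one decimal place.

The two most frequent reciprocal classes, p f w and + + +, are the parental types, so the F1 was p f w / + + +.
The two rarest classes, p f + and + + w, are the double crossovers. Comparing them with the parentals, only the w allele has switched, so w is the middle locus and the order is p – w – f.
Crossovers in the w–f interval produce the single-crossover classes p + w and + f + (201 + 146 = 347) plus the double crossovers (12).
RF(w–f) = (347 + 12) / 1546 = 359/1546 = 0.2322 → 23.2 centimorgans.

23.2 centimorgans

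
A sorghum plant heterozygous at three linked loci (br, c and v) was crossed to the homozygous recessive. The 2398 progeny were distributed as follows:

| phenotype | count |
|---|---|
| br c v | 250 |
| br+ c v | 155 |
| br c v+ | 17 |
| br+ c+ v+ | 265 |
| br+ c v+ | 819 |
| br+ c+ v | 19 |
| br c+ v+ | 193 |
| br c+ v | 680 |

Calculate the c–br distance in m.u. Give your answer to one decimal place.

23.0 m.u.

The two most frequent reciprocal classes, br c+ v and br+ c v+, are the parental types, so the F1 was br c+ v / br+ c v+.
The two rarest classes, br+ c+ v and br c v+, are the double crossovers. Comparing them with the parentals, only the br allele has switched, so br is the middle locus and the order is c – br – v.
Crossovers in the c–br interval produce the single-crossover classes br c v and br+ c+ v+ (250 + 265 = 515) plus the double crossovers (36).
RF(c–br) = (515 + 36) / 2398 = 551/2398 = 0.2298 → 23.0 m.u.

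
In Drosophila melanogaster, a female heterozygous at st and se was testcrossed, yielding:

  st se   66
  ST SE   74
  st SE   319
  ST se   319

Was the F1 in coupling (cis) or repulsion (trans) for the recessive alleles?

trans

The two most frequent classes are ST se (319) and st SE (319); these are the parental (non-recombinant) types.
So the F1 carried ST se on one chromosome and st SE on the other — the recessive alleles are on opposite chromosomes (trans / repulsion).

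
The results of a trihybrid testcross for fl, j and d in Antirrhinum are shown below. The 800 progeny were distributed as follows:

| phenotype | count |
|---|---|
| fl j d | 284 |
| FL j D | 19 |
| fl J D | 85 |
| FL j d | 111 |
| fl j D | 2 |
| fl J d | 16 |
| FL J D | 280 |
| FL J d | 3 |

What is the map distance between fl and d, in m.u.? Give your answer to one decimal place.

25.1 m.u.

The two most frequent reciprocal classes, fl j d and FL J D, are the parental types, so the F1 was fl j d / FL J D.
The two rarest classes, fl j D and FL J d, are the double crossovers. Comparing them with the parentals, only the d allele has switched, so d is the middle locus and the order is fl – d – j.
Crossovers in the fl–d interval produce the single-crossover classes FL j d and fl J D (111 + 85 = 196) plus the double crossovers (5).
RF(fl–d) = (196 + 5) / 800 = 201/800 = 0.2512 → 25.1 m.u.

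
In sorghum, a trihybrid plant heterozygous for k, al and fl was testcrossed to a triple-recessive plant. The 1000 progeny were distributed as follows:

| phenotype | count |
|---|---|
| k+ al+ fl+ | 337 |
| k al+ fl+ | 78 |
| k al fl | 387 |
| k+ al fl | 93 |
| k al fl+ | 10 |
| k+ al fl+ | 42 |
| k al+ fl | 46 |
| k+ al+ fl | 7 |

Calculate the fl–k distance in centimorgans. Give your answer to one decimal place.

18.8 centimorgans

The two most frequent reciprocal classes, k al fl and k+ al+ fl+, are the parental types, so the F1 was k al fl / k+ al+ fl+.
The two rarest classes, k al fl+ and k+ al+ fl, are the double crossovers. Comparing them with the parentals, only the fl allele has switched, so fl is the middle locus and the order is k – fl – al.
Crossovers in the k–fl interval produce the single-crossover classes k+ al fl and k al+ fl+ (93 + 78 = 171) plus the double crossovers (17).
RF(k–fl) = (171 + 17) / 1000 = 188/1000 = 0.1880 → 18.8 centimorgans.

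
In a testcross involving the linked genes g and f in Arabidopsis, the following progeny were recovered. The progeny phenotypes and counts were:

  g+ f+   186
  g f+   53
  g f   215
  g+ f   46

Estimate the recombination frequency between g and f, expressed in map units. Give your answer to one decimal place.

The two most frequent classes, g+ f+ (186) and g f (215), are the parental types, so the F1 was g+ f+ / g f.
The recombinant classes are g+ f and g f+: 46 + 53 = 99.
Recombination frequency = 99/500 = 0.1980 ≈ 19.8%, i.e. 19.8 map units.

19.8 map units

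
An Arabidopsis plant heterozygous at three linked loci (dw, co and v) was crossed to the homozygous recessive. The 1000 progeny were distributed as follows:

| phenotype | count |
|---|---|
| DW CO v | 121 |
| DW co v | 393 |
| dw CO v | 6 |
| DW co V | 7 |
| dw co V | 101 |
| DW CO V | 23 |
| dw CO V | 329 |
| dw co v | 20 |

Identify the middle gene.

v

The two most frequent reciprocal classes, DW co v and dw CO V, are the parental types, so the F1 was DW co v / dw CO V.
The two rarest classes, DW co V and dw CO v, are the double crossovers. Comparing them with the parentals, only the v allele has switched, so v is the middle locus and the order is dw – v – co.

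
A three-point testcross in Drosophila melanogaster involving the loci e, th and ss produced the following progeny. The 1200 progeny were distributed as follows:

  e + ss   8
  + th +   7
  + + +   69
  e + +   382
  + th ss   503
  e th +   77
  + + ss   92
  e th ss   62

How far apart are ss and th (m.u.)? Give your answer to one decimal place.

The two most frequent reciprocal classes, e + + and + th ss, are the parental types, so the F1 was e + + / + th ss.
The two rarest classes, e + ss and + th +, are the double crossovers. Comparing them with the parentals, only the ss allele has switched, so ss is the middle locus and the order is e – ss – th.
Crossovers in the ss–th interval produce the single-crossover classes e th + and + + ss (77 + 92 = 169) plus the double crossovers (15).
RF(ss–th) = (169 + 15) / 1200 = 184/1200 = 0.1533 → 15.3 m.u.

15.3 m.u.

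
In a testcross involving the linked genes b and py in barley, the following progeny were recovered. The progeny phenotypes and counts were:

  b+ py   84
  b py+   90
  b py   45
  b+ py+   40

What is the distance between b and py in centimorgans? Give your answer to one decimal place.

The two most frequent classes, b+ py (84) and b py+ (90), are the parental types, so the F1 was b+ py / b py+.
The recombinant classes are b+ py+ and b py: 40 + 45 = 85.
Recombination frequency = 85/259 = 0.3282 ≈ 32.8%, i.e. 32.8 centimorgans.

32.8 centimorgans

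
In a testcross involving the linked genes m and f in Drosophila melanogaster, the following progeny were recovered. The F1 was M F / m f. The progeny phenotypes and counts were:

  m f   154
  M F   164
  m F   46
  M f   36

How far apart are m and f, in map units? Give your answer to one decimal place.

20.5 map units

The recombinant classes are M f and m F: 36 + 46 = 82.
Recombination frequency = 82/400 = 0.2050 ≈ 20.5%, i.e. 20.5 map units.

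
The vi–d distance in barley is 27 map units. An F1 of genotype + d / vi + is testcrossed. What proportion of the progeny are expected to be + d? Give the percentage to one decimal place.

A map distance of 27 map units corresponds to a recombination frequency of 0.270.
The F1 is + d / vi +, so + d is a parental gamete class with expected frequency (1 − r)/2 = 0.730/2 = 0.3650.
That is 0.3650 = 36.5% of the progeny.

36.5%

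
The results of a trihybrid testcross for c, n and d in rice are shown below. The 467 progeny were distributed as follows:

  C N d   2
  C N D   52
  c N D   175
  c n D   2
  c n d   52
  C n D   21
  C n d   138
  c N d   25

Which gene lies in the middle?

The two most frequent reciprocal classes, c N D and C n d, are the parental types, so the F1 was c N D / C n d.
The two rarest classes, c n D and C N d, are the double crossovers. Comparing them with the parentals, only the n allele has switched, so n is the middle locus and the order is d – n – c.

n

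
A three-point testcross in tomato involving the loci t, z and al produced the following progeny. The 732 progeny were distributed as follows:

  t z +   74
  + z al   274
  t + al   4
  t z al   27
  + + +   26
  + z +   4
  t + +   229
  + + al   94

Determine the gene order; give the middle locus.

The two most frequent reciprocal classes, + z al and t + +, are the parental types, so the F1 was + z al / t + +.
The two rarest classes, + z + and t + al, are the double crossovers. Comparing them with the parentals, only the al allele has switched, so al is the middle locus and the order is z – al – t.

al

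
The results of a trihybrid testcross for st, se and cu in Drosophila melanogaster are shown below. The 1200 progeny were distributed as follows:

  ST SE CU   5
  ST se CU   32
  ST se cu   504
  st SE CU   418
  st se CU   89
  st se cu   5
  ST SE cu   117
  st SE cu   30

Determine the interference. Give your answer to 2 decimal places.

The two most frequent reciprocal classes, st SE CU and ST se cu, are the parental types, so the F1 was st SE CU / ST se cu.
The two rarest classes, ST SE CU and st se cu, are the double crossovers. Comparing them with the parentals, only the st allele has switched, so st is the middle locus and the order is se – st – cu.
se–st: (206 + 10)/1200 = 0.1800; st–cu: (62 + 10)/1200 = 0.0600.
Expected DCO frequency = 0.1800 × 0.0600 ≈ 0.01080; observed = 10/1200 ≈ 0.00833.
Coefficient of coincidence = 0.00833/0.01080 ≈ 0.77; interference = 1 − 0.77 = 0.23.

0.23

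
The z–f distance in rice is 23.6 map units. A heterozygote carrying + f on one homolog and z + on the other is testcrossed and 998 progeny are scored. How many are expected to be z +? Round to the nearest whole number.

381

A map distance of 23.6 map units corresponds to a recombination frequency of 0.236.
The F1 is + f / z +, so z + is a parental gamete class with expected frequency (1 − r)/2 = 0.764/2 = 0.3820.
Expected number = 0.3820 × 998 = 381.24 ≈ 381.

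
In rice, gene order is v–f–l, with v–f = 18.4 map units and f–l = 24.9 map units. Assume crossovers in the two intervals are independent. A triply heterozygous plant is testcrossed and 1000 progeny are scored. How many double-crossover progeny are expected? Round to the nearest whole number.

Map distances give recombination frequencies of 0.184 and 0.249 for the two intervals.
With no interference, expected double-crossover frequency = 0.184 × 0.249 = 0.04582.
Expected number = 0.04582 × 1000 = 45.82 ≈ 46.

46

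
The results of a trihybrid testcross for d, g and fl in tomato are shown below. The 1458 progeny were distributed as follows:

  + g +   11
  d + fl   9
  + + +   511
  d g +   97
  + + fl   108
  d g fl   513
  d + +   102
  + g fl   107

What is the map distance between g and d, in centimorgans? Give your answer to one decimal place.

The two most frequent reciprocal classes, + + + and d g fl, are the parental types, so the F1 was + + + / d g fl.
The two rarest classes, + g + and d + fl, are the double crossovers. Comparing them with the parentals, only the g allele has switched, so g is the middle locus and the order is d – g – fl.
Crossovers in the d–g interval produce the single-crossover classes d + + and + g fl (102 + 107 = 209) plus the double crossovers (20).
RF(d–g) = (209 + 20) / 1458 = 229/1458 = 0.1571 → 15.7 centimorgans.

15.7 centimorgans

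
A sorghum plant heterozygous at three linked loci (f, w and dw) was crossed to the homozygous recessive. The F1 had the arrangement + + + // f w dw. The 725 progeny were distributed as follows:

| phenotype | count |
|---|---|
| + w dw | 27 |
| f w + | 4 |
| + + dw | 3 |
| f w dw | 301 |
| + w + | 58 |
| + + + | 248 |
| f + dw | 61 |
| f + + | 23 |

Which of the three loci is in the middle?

dw

The two rarest classes, + + dw and f w +, are the double crossovers. Comparing them with the parentals, only the dw allele has switched, so dw is the middle locus and the order is w – dw – f.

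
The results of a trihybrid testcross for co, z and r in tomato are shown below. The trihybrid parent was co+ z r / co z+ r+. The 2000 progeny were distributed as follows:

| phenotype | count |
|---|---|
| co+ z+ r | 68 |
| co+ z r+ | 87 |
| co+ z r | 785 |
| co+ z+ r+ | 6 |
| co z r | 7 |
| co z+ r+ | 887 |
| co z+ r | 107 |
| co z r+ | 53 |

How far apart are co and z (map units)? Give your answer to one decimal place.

The two rarest classes, co z r and co+ z+ r+, are the double crossovers. Comparing them with the parentals, only the co allele has switched, so co is the middle locus and the order is z – co – r.
Crossovers in the z–co interval produce the single-crossover classes co+ z+ r and co z r+ (68 + 53 = 121) plus the double crossovers (13).
RF(z–co) = (121 + 13) / 2000 = 134/2000 = 0.0670 → 6.7 map units.

6.7 map units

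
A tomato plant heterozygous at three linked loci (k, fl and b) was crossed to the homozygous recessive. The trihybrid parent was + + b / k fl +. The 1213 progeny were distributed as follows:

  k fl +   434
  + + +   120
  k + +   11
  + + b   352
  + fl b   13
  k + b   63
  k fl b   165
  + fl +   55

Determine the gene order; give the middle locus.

fl

The two rarest classes, + fl b and k + +, are the double crossovers. Comparing them with the parentals, only the fl allele has switched, so fl is the middle locus and the order is b – fl – k.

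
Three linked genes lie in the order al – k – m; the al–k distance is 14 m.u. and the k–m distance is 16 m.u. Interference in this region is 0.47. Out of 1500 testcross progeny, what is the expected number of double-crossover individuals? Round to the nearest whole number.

18

Map distances give recombination frequencies of 0.140 and 0.160 for the two intervals.
With interference 0.47 (so coincidence = 0.53), expected double-crossover frequency = 0.140 × 0.160 × 0.53 = 0.01187.
Expected number = 0.01187 × 1500 = 17.81 ≈ 18.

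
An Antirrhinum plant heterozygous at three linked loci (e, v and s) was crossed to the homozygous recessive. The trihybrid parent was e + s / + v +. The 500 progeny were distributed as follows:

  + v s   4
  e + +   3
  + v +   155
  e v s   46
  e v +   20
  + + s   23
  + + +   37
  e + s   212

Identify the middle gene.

s

The two rarest classes, e + + and + v s, are the double crossovers. Comparing them with the parentals, only the s allele has switched, so s is the middle locus and the order is e – s – v.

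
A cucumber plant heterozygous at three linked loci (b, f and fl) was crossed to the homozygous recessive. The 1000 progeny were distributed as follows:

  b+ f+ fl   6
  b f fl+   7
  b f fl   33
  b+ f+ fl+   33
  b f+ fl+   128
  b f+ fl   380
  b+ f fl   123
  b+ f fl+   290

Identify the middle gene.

The two most frequent reciprocal classes, b+ f fl+ and b f+ fl, are the parental types, so the F1 was b+ f fl+ / b f+ fl.
The two rarest classes, b f fl+ and b+ f+ fl, are the double crossovers. Comparing them with the parentals, only the b allele has switched, so b is the middle locus and the order is f – b – fl.

b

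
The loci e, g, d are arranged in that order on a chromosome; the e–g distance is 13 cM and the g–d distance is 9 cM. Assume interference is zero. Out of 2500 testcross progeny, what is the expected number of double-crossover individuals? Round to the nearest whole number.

29

Map distances give recombination frequencies of 0.130 and 0.090 for the two intervals.
With no interference, expected double-crossover frequency = 0.130 × 0.090 = 0.01170.
Expected number = 0.01170 × 2500 = 29.25 ≈ 29.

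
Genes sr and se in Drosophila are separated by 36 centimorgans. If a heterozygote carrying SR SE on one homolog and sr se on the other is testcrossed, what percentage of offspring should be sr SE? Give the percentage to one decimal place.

18.0%

A map distance of 36 centimorgans corresponds to a recombination frequency of 0.360.
The F1 is SR SE / sr se, so sr SE is a recombinant gamete class with expected frequency r/2 = 0.360/2 = 0.1800.
That is 0.1800 = 18.0% of the progeny.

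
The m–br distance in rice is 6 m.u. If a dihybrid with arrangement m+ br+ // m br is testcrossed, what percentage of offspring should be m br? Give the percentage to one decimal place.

47.0%

A map distance of 6 m.u. corresponds to a recombination frequency of 0.060.
The F1 is m+ br+ / m br, so m br is a parental gamete class with expected frequency (1 − r)/2 = 0.940/2 = 0.4700.
That is 0.4700 = 47.0% of the progeny.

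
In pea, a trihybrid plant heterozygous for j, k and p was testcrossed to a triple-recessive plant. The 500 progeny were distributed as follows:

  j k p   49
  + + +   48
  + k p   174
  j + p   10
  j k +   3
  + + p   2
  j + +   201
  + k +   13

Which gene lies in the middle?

k

The two most frequent reciprocal classes, + k p and j + +, are the parental types, so the F1 was + k p / j + +.
The two rarest classes, + + p and j k +, are the double crossovers. Comparing them with the parentals, only the k allele has switched, so k is the middle locus and the order is j – k – p.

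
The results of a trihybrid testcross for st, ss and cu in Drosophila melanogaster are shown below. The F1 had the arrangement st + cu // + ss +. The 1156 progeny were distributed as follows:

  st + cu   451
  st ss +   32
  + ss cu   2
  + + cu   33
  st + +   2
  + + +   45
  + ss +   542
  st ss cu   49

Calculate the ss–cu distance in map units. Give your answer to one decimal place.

The two rarest classes, st + + and + ss cu, are the double crossovers. Comparing them with the parentals, only the cu allele has switched, so cu is the middle locus and the order is ss – cu – st.
Crossovers in the ss–cu interval produce the single-crossover classes st ss cu and + + + (49 + 45 = 94) plus the double crossovers (4).
RF(ss–cu) = (94 + 4) / 1156 = 98/1156 = 0.0848 → 8.5 map units.

8.5 map units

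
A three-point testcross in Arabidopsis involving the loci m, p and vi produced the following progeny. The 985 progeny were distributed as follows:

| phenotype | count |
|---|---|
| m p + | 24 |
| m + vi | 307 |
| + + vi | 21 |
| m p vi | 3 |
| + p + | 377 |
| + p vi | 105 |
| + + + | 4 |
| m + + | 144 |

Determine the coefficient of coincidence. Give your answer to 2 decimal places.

The two most frequent reciprocal classes, m + vi and + p +, are the parental types, so the F1 was m + vi / + p +.
The two rarest classes, m p vi and + + +, are the double crossovers. Comparing them with the parentals, only the p allele has switched, so p is the middle locus and the order is vi – p – m.
vi–p: (249 + 7)/985 = 0.2599; p–m: (45 + 7)/985 = 0.0528.
Expected DCO frequency = 0.2599 × 0.0528 ≈ 0.01372; observed = 7/985 ≈ 0.00711.
Coefficient of coincidence = 0.00711/0.01372 ≈ 0.52.

0.52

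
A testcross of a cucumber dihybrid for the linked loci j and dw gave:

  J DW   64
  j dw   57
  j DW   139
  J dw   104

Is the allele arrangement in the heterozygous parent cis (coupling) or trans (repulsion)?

trans

The two most frequent classes are J dw (104) and j DW (139); these are the parental (non-recombinant) types.
So the F1 carried J dw on one chromosome and j DW on the other — the recessive alleles are on opposite chromosomes (trans / repulsion).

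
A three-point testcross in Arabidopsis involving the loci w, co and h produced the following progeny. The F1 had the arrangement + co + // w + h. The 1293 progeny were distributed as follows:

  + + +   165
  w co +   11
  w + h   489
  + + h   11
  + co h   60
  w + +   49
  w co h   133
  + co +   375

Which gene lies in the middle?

The two rarest classes, w co + and + + h, are the double crossovers. Comparing them with the parentals, only the w allele has switched, so w is the middle locus and the order is h – w – co.

w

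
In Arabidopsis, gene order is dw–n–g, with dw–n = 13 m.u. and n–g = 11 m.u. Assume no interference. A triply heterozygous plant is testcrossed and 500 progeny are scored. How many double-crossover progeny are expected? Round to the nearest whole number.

Map distances give recombination frequencies of 0.130 and 0.110 for the two intervals.
With no interference, expected double-crossover frequency = 0.130 × 0.110 = 0.01430.
Expected number = 0.01430 × 500 = 7.15 ≈ 7.

7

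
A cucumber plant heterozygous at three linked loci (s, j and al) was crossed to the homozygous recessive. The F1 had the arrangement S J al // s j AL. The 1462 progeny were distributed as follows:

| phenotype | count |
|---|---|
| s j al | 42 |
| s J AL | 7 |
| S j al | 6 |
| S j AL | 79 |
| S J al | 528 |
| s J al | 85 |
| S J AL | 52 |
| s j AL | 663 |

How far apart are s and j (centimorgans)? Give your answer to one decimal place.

12.1 centimorgans

The two rarest classes, S j al and s J AL, are the double crossovers. Comparing them with the parentals, only the j allele has switched, so j is the middle locus and the order is al – j – s.
Crossovers in the j–s interval produce the single-crossover classes s J al and S j AL (85 + 79 = 164) plus the double crossovers (13).
RF(j–s) = (164 + 13) / 1462 = 177/1462 = 0.1211 → 12.1 centimorgans.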